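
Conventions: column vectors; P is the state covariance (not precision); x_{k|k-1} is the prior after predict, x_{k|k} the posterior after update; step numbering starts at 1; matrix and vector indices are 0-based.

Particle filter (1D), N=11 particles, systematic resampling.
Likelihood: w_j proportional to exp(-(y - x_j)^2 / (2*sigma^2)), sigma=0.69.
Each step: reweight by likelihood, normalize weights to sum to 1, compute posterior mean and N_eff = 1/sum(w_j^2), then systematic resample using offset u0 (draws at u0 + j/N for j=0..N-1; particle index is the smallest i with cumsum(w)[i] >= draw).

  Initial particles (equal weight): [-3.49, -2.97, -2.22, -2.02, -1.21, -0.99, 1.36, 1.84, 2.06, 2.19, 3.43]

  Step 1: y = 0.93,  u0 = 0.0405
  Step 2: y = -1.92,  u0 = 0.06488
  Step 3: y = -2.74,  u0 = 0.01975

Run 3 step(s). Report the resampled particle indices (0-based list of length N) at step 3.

resampled_idx = [0, 1, 2, 3, 4, 5, 6, 7, 8, 9, 10]

step 1: w=[0.0000, 0.0000, 0.0000, 0.0001, 0.0047, 0.0121, 0.4778, 0.2432, 0.1518, 0.1095, 0.0008]  mean=1.6347  Neff=3.0994  idx=[6, 6, 6, 6, 6, 7, 7, 7, 8, 8, 9]
step 2: w=[0.1962, 0.1962, 0.1962, 0.1962, 0.1962, 0.0056, 0.0056, 0.0056, 0.0009, 0.0009, 0.0003]  mean=1.3697  Neff=5.1942  idx=[0, 0, 1, 1, 2, 2, 3, 3, 4, 4, 4]
step 3: w=[0.0909, 0.0909, 0.0909, 0.0909, 0.0909, 0.0909, 0.0909, 0.0909, 0.0909, 0.0909, 0.0909]  mean=1.3600  Neff=11.0000  idx=[0, 1, 2, 3, 4, 5, 6, 7, 8, 9, 10]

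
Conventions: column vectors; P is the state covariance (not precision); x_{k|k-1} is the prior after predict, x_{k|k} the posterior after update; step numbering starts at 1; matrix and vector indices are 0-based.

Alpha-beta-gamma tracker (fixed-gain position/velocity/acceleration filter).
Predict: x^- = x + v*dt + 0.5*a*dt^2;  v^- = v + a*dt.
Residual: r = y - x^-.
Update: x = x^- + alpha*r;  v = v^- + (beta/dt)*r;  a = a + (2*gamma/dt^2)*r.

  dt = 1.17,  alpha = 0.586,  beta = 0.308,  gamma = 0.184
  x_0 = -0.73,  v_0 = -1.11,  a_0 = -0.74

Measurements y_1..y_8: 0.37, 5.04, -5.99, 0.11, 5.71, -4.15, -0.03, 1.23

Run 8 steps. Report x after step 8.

x_post = 0.0532

step 1: x_pred=-2.5352  r=2.9052  x^+=-0.8327  v^+=-1.2110  a^+=0.0410
step 2: x_pred=-2.2216  r=7.2616  x^+=2.0337  v^+=0.7485  a^+=1.9931
step 3: x_pred=4.2737  r=-10.2637  x^+=-1.7408  v^+=0.3786  a^+=-0.7661
step 4: x_pred=-1.8222  r=1.9322  x^+=-0.6899  v^+=-0.0090  a^+=-0.2466
step 5: x_pred=-0.8693  r=6.5793  x^+=2.9862  v^+=1.4344  a^+=1.5221
step 6: x_pred=5.7062  r=-9.8562  x^+=-0.0695  v^+=0.6206  a^+=-1.1276
step 7: x_pred=-0.1152  r=0.0852  x^+=-0.0653  v^+=-0.6762  a^+=-1.1047
step 8: x_pred=-1.6125  r=2.8425  x^+=0.0532  v^+=-1.2204  a^+=-0.3405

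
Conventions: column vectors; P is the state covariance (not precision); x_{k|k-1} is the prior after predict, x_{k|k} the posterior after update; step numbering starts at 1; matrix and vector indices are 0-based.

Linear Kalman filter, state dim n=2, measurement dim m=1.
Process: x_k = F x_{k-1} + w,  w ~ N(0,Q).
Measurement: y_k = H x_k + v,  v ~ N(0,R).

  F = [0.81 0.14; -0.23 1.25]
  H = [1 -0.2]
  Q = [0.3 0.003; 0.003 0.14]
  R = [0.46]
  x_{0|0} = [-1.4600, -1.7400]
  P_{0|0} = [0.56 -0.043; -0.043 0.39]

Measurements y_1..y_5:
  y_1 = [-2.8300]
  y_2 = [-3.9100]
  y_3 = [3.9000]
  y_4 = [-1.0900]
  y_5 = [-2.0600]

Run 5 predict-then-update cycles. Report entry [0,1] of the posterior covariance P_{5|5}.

step 1: x^-=[-1.4262, -1.8392]  P^-=[0.6653 -0.0752; -0.0752 0.8037]  S=[1.1875]  K=[0.5729; -0.1987]  nu=[-1.7716]  x^+=[-2.4412, -1.4872]  P^+=[0.2755 0.0600; 0.0600 0.7568]
step 2: x^-=[-2.1856, -1.2975]  P^-=[0.5092 0.1429; 0.1429 1.3027]  S=[0.9642]  K=[0.4985; -0.1220]  nu=[-1.9839]  x^+=[-3.1745, -1.0554]  P^+=[0.2696 0.2015; 0.2015 1.2883]
step 3: x^-=[-2.7191, -0.5891]  P^-=[0.5479 0.3758; 0.3758 2.0513]  S=[0.9396]  K=[0.5031; -0.0367]  nu=[6.5013]  x^+=[0.5516, -0.8277]  P^+=[0.3100 0.3931; 0.3931 2.0501]
step 4: x^-=[0.3309, -1.1615]  P^-=[0.6328 0.6894; 0.6894 3.1336]  S=[0.9424]  K=[0.5252; 0.0665]  nu=[-1.6532]  x^+=[-0.5373, -1.2715]  P^+=[0.3729 0.6565; 0.6565 3.1294]
step 5: x^-=[-0.6132, -1.4657]  P^-=[0.7549 1.1247; 1.1247 4.6720]  S=[0.9519]  K=[0.5567; 0.2000]  nu=[-1.7399]  x^+=[-1.5819, -1.8137]  P^+=[0.4598 1.0188; 1.0188 4.6339]

P_post[0,1] = 1.0188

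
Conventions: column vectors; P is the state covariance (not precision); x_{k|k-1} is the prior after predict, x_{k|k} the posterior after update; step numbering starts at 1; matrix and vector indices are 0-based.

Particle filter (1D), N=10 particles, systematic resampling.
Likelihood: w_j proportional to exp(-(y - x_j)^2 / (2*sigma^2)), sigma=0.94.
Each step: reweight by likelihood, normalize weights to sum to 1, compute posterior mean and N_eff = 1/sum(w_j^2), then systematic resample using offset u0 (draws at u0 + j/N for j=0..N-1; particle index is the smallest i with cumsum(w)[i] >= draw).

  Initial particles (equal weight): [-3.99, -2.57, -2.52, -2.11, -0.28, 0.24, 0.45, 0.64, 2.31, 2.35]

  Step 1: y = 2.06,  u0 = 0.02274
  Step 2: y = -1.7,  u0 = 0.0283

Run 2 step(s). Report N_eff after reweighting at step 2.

step 1: w=[0.0000, 0.0000, 0.0000, 0.0000, 0.0169, 0.0575, 0.0865, 0.1198, 0.3618, 0.3575]  mean=1.8005  Neff=3.5196  idx=[5, 6, 7, 8, 8, 8, 8, 9, 9, 9]
step 2: w=[0.4998, 0.3074, 0.1897, 0.0005, 0.0005, 0.0005, 0.0005, 0.0004, 0.0004, 0.0004]  mean=0.3868  Neff=2.6294  idx=[0, 0, 0, 0, 0, 1, 1, 1, 2, 2]

N_eff = 2.6294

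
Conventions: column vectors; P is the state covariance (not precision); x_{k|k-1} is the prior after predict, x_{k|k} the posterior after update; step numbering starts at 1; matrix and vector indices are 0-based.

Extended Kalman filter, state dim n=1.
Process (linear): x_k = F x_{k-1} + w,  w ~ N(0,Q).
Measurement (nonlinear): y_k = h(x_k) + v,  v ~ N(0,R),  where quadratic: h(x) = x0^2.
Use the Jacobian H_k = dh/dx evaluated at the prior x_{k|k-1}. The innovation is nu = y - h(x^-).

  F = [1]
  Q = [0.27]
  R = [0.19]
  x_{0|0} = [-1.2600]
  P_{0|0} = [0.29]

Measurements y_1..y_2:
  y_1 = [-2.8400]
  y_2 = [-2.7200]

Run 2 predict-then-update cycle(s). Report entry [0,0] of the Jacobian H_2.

H_jac[0,0] = 0.8157

step 1: x^-=[-1.2600]  P^-=[0.5600]  H_jac=[-2.5200]  S=[3.7462]  K=[-0.3767]  nu=[-4.4276]  x^+=[0.4079]  P^+=[0.0284]
step 2: x^-=[0.4079]  P^-=[0.2984]  H_jac=[0.8157]  S=[0.3886]  K=[0.6265]  nu=[-2.8864]  x^+=[-1.4003]  P^+=[0.1459]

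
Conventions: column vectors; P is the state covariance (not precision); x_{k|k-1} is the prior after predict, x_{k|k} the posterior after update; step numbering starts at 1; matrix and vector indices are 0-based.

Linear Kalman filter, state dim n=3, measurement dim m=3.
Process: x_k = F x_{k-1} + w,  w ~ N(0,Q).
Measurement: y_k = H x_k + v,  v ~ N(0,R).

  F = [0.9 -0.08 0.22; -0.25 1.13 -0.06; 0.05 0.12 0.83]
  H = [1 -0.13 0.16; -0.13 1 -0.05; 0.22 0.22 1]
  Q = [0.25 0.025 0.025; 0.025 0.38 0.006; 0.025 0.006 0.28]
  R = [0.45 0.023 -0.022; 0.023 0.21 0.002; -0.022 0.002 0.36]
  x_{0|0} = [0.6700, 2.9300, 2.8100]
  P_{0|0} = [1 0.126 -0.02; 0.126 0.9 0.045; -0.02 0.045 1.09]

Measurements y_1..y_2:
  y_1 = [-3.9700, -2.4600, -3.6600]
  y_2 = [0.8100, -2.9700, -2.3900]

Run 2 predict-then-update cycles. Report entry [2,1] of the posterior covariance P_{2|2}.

P_post[2,1] = -0.0124

step 1: x^-=[0.9868, 2.9748, 2.7174]  P^-=[1.0909 -0.1515 0.2565; -0.1515 1.5177 0.1107; 0.2565 0.1107 1.0552]  S=[1.7104 -0.4784 0.5695; -0.4784 1.7805 0.2962; 0.5695 0.2962 1.6883]  K=[0.6535 -0.0055 0.0549; 0.0140 0.8492 0.0899; -0.0231 -0.1088 0.6997]  nu=[-5.0049, -5.1706, -7.2490]  x^+=[-2.6532, -2.1376, -1.6763]  P^+=[0.3112 0.0507 -0.0742; 0.0507 0.1845 -0.0180; -0.0742 -0.0180 0.2725]
step 2: x^-=[-2.5857, -1.6516, -1.7805]  P^-=[0.4804 -0.0092 0.0367; -0.0092 0.6076 0.0138; 0.0367 0.0138 0.4620]  S=[0.9660 -0.1318 0.1752; -0.1318 0.8284 0.1055; 0.1752 0.1055 0.8960]  K=[0.4906 -0.0186 0.0629; -0.0044 0.7235 0.0780; 0.0037 -0.0849 0.5373]  nu=[3.4659, -1.7436, 0.3227]  x^+=[-0.8324, -2.9032, -1.4464]  P^+=[0.2310 0.0352 -0.0467; 0.0352 0.1559 -0.0124; -0.0467 -0.0124 0.2062]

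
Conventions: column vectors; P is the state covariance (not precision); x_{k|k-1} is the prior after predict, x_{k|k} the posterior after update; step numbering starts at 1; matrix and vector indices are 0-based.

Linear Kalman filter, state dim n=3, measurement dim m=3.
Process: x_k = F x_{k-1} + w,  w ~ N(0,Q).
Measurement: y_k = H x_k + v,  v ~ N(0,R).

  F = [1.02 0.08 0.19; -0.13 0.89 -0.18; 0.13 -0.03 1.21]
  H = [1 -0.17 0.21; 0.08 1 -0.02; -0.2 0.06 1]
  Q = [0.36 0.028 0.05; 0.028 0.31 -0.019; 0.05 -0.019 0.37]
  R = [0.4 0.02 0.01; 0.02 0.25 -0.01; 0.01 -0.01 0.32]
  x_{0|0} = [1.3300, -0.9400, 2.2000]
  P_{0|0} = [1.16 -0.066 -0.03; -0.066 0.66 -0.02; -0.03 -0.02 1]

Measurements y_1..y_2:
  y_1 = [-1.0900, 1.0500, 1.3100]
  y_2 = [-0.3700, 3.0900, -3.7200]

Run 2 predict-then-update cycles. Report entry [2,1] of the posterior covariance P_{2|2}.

step 1: x^-=[1.6994, -1.4055, 2.8631]  P^-=[1.5842 -0.1691 0.3939; -0.1691 0.9051 -0.2981; 0.3939 -0.2981 1.8468]  S=[2.3360 -0.2466 0.4801; -0.2466 1.1496 -0.2497; 0.4801 -0.2497 2.0442]  K=[0.7633 0.0906 -0.1355; -0.0866 0.7645 0.0110; 0.1854 -0.0491 0.8066]  nu=[-3.6296, 2.3768, -1.1289]  x^+=[-0.7028, 0.7137, 1.1630]  P^+=[0.3035 0.0154 0.0232; 0.0154 0.1878 -0.0132; 0.0232 -0.0132 0.2659]
step 2: x^-=[-0.4388, 0.5172, 1.2944]  P^-=[0.6977 -0.0010 0.1786; -0.0010 0.4742 -0.1036; 0.1786 -0.1036 0.7727]  S=[1.2282 -0.0317 0.2152; -0.0317 0.7324 -0.0965; 0.2152 -0.0965 1.0385]  K=[0.6153 0.0858 -0.0820; -0.0678 0.6475 0.0020; 0.1744 -0.0482 0.6631]  nu=[-0.1152, 2.6338, -5.1332]  x^+=[0.1374, 2.2202, -2.2563]  P^+=[0.2440 0.0156 0.0269; 0.0156 0.1590 -0.0129; 0.0269 -0.0129 0.2206]

P_post[2,1] = -0.0129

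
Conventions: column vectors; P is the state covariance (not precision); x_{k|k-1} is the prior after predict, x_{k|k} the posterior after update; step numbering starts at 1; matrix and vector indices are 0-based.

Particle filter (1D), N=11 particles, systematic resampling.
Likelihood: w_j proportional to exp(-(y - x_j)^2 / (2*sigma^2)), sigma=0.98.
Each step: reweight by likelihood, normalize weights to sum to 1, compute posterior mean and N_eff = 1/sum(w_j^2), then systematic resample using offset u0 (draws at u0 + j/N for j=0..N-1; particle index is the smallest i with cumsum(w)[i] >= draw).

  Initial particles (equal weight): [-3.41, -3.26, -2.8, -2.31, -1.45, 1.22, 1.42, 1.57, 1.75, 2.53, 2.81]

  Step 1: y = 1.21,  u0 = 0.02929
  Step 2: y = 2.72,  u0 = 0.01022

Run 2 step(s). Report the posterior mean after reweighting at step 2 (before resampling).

post_mean = 1.7174

step 1: w=[0.0000, 0.0000, 0.0001, 0.0004, 0.0056, 0.2239, 0.2189, 0.2093, 0.1924, 0.0904, 0.0591]  mean=1.6348  Neff=5.2476  idx=[5, 5, 5, 6, 6, 7, 7, 8, 8, 8, 9]
step 2: w=[0.0555, 0.0555, 0.0555, 0.0743, 0.0743, 0.0900, 0.0900, 0.1097, 0.1097, 0.1097, 0.1758]  mean=1.7174  Neff=9.6632  idx=[0, 1, 3, 4, 5, 6, 7, 8, 9, 10, 10]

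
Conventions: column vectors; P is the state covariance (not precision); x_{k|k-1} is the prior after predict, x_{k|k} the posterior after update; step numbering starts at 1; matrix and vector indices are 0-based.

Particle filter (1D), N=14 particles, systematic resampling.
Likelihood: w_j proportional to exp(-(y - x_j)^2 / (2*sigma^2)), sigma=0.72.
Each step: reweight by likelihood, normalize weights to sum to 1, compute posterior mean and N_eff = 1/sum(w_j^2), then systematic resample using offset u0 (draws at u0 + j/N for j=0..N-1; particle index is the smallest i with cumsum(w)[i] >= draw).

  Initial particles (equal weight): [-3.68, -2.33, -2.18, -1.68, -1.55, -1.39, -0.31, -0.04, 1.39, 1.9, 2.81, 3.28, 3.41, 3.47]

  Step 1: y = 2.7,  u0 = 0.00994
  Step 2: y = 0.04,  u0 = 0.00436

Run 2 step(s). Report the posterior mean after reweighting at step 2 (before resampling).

post_mean = 1.5528

step 1: w=[0.0000, 0.0000, 0.0000, 0.0000, 0.0000, 0.0000, 0.0000, 0.0002, 0.0527, 0.1489, 0.2729, 0.1996, 0.1698, 0.1558]  mean=2.8974  Neff=5.1983  idx=[8, 9, 9, 10, 10, 10, 10, 11, 11, 11, 12, 12, 13, 13]
step 2: w=[0.7005, 0.1444, 0.1444, 0.0025, 0.0025, 0.0025, 0.0025, 0.0002, 0.0002, 0.0002, 0.0001, 0.0001, 0.0000, 0.0000]  mean=1.5528  Neff=1.8782  idx=[0, 0, 0, 0, 0, 0, 0, 0, 0, 0, 1, 1, 2, 2]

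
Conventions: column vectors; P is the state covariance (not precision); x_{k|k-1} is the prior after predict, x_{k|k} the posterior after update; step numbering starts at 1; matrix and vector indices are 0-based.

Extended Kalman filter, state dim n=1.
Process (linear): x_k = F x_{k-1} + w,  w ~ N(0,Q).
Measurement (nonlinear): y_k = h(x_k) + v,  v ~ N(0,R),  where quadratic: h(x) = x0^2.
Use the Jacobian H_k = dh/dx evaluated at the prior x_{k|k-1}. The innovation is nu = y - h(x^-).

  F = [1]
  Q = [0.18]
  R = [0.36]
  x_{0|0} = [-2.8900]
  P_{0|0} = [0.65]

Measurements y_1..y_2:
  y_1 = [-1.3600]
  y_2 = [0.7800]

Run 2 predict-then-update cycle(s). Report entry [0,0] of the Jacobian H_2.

step 1: x^-=[-2.8900]  P^-=[0.8300]  H_jac=[-5.7800]  S=[28.0890]  K=[-0.1708]  nu=[-9.7121]  x^+=[-1.2312]  P^+=[0.0106]
step 2: x^-=[-1.2312]  P^-=[0.1906]  H_jac=[-2.4625]  S=[1.5160]  K=[-0.3097]  nu=[-0.7360]  x^+=[-1.0033]  P^+=[0.0453]

H_jac[0,0] = -2.4625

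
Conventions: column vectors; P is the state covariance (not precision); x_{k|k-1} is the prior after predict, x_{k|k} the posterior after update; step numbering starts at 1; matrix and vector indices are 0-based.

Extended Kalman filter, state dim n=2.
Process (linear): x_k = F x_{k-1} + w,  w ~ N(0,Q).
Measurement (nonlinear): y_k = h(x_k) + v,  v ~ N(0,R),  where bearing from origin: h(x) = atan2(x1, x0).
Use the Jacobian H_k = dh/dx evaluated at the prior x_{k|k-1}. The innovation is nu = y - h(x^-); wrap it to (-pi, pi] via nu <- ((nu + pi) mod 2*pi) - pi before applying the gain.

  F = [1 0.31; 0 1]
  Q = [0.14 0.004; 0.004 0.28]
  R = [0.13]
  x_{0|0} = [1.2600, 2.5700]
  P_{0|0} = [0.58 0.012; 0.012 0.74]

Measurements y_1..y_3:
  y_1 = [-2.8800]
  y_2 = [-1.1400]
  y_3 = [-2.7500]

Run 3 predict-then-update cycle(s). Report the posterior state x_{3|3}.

x_post = [4.9990, 6.2765]

step 1: x^-=[2.0567, 2.5700]  P^-=[0.7986 0.2454; 0.2454 1.0200]  H_jac=[-0.2372 0.1898]  S=[0.1896]  K=[-0.7534; 0.7143]  nu=[2.5073]  x^+=[0.1677, 4.3608]  P^+=[0.6909 0.3474; 0.3474 0.9233]
step 2: x^-=[1.5196, 4.3608]  P^-=[1.1351 0.6376; 0.6376 1.2033]  H_jac=[-0.2045 0.0713]  S=[0.1650]  K=[-1.1314; -0.2706]  nu=[-2.3755]  x^+=[4.2072, 5.0037]  P^+=[0.9239 0.5871; 0.5871 1.1912]
step 3: x^-=[5.7584, 5.0037]  P^-=[1.5424 0.9604; 0.9604 1.4712]  H_jac=[-0.0860 0.0989]  S=[0.1395]  K=[-0.2695; 0.4517]  nu=[2.8178]  x^+=[4.9990, 6.2765]  P^+=[1.5322 0.9774; 0.9774 1.4427]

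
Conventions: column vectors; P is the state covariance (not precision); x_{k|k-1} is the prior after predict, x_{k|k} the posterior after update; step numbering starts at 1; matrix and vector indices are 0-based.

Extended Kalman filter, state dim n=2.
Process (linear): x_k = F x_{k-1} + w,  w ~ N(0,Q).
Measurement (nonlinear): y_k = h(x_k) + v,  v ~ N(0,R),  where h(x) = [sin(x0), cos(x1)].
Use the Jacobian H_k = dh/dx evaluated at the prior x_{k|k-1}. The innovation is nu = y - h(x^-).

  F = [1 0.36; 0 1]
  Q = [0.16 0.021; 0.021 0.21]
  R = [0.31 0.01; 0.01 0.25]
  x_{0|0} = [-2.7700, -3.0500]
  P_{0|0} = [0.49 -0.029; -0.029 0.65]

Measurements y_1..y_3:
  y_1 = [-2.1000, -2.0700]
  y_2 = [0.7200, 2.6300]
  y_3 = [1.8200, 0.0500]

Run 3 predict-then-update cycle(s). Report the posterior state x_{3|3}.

step 1: x^-=[-3.8680, -3.0500]  P^-=[0.7134 0.2260; 0.2260 0.8600]  H_jac=[-0.7476 0.0000; 0.0000 0.0915]  S=[0.7087 -0.0055; -0.0055 0.2572]  K=[-0.7520 0.0644; -0.2361 0.3008]  nu=[-2.7642, -1.0742]  x^+=[-1.8585, -2.7206]  P^+=[0.3110 0.0939; 0.0939 0.7964]
step 2: x^-=[-2.8379, -2.7206]  P^-=[0.6418 0.4016; 0.4016 1.0064]  H_jac=[-0.9542 0.0000; 0.0000 0.4087]  S=[0.8944 -0.1466; -0.1466 0.4181]  K=[-0.6582 0.1617; -0.2835 0.8844]  nu=[1.0191, 3.5427]  x^+=[-2.9357, 0.1236]  P^+=[0.2121 0.0828; 0.0828 0.5340]
step 3: x^-=[-2.8912, 0.1236]  P^-=[0.5010 0.2961; 0.2961 0.7440]  H_jac=[-0.9688 0.0000; 0.0000 -0.1233]  S=[0.7802 0.0454; 0.0454 0.2613]  K=[-0.6202 -0.0320; -0.3508 -0.2902]  nu=[2.0678, -0.9424]  x^+=[-4.1435, -0.3282]  P^+=[0.1988 0.1152; 0.1152 0.6168]

x_post = [-4.1435, -0.3282]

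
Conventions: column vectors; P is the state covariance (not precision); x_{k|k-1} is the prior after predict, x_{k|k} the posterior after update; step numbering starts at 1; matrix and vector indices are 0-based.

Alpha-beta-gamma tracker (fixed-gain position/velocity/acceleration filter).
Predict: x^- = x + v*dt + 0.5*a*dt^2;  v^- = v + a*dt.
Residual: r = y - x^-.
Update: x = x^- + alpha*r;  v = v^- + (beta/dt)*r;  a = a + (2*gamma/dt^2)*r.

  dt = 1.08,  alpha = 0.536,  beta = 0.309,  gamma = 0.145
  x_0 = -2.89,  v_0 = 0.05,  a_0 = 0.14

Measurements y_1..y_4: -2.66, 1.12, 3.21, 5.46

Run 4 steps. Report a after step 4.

a_post = 1.1646

step 1: x_pred=-2.7544  r=0.0944  x^+=-2.7038  v^+=0.2282  a^+=0.1635
step 2: x_pred=-2.3620  r=3.4820  x^+=-0.4956  v^+=1.4010  a^+=1.0292
step 3: x_pred=1.6176  r=1.5924  x^+=2.4711  v^+=2.9681  a^+=1.4251
step 4: x_pred=6.5078  r=-1.0478  x^+=5.9462  v^+=4.2074  a^+=1.1646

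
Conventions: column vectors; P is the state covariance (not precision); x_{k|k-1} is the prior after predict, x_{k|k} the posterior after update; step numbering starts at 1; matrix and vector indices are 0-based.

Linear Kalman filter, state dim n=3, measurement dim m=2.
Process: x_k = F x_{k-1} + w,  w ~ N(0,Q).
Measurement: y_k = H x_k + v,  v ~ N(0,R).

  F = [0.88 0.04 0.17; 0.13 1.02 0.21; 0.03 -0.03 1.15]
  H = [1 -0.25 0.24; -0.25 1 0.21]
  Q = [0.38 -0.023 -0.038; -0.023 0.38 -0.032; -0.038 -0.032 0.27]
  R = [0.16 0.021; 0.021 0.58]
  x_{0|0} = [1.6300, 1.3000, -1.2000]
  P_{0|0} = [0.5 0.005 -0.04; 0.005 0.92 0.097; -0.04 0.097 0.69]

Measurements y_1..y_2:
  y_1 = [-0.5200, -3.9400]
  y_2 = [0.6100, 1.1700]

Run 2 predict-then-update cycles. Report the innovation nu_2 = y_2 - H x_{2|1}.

step 1: x^-=[1.2824, 1.2859, -1.3701]  P^-=[0.7783 0.1102 0.0721; 0.1102 1.4167 0.2155; 0.0721 0.2155 1.1743]  S=[1.0482 -0.3002; -0.3002 2.1250]  K=[0.7540 0.0740; 0.0104 0.6765; 0.3608 0.2600]  nu=[-1.1521, -4.6176]  x^+=[0.0722, -1.8498, -2.9861]  P^+=[0.2043 0.1491 -0.1870; 0.1491 0.4483 -0.0880; -0.1870 -0.0880 0.9506]
step 2: x^-=[-0.5181, -2.5045, -3.3764]  P^-=[0.5198 0.1325 -0.0448; 0.1325 0.8834 0.0568; -0.0448 0.0568 1.5207]  S=[0.7280 -0.1085; -0.1085 1.5253]  K=[0.6600 0.0424; -0.0186 0.5640; 0.4630 0.2869]  nu=[1.3123, 4.2540]  x^+=[0.5286, -0.1298, -1.5484]  P^+=[0.2060 0.1452 -0.2632; 0.1452 0.3958 -0.1560; -0.2632 -0.1560 1.2679]

innov = [1.3123, 4.2540]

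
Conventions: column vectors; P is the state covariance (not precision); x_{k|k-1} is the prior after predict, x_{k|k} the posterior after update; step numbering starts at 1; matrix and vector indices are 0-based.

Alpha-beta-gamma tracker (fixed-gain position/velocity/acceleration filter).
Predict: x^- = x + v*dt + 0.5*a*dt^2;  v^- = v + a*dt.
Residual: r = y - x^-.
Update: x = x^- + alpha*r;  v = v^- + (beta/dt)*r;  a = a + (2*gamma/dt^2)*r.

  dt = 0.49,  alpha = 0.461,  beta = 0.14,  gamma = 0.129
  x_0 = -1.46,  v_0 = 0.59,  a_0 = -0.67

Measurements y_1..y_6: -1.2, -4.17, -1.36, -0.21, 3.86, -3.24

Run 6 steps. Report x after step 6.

step 1: x_pred=-1.2513  r=0.0513  x^+=-1.2277  v^+=0.2764  a^+=-0.6148
step 2: x_pred=-1.1661  r=-3.0039  x^+=-2.5509  v^+=-0.8832  a^+=-3.8427
step 3: x_pred=-3.4450  r=2.0850  x^+=-2.4838  v^+=-2.1704  a^+=-1.6023
step 4: x_pred=-3.7397  r=3.5297  x^+=-2.1125  v^+=-1.9471  a^+=2.1905
step 5: x_pred=-2.8036  r=6.6636  x^+=0.2683  v^+=1.0301  a^+=9.3508
step 6: x_pred=1.8957  r=-5.1357  x^+=-0.4719  v^+=4.1447  a^+=3.8323

x_post = -0.4719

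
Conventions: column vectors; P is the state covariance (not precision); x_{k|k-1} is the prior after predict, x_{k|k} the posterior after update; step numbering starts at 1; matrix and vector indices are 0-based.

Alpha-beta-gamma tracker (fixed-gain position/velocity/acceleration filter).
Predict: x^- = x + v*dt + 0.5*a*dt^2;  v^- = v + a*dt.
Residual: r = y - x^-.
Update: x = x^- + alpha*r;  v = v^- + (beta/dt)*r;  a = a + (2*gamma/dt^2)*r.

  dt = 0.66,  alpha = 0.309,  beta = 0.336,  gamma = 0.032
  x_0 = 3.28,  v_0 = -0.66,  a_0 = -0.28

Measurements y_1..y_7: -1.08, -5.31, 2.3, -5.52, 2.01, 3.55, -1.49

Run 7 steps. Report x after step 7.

step 1: x_pred=2.7834  r=-3.8634  x^+=1.5896  v^+=-2.8116  a^+=-0.8476
step 2: x_pred=-0.4507  r=-4.8593  x^+=-1.9522  v^+=-5.8449  a^+=-1.5616
step 3: x_pred=-6.1500  r=8.4500  x^+=-3.5389  v^+=-2.5738  a^+=-0.3201
step 4: x_pred=-5.3073  r=-0.2127  x^+=-5.3730  v^+=-2.8933  a^+=-0.3513
step 5: x_pred=-7.3591  r=9.3691  x^+=-4.4641  v^+=1.6446  a^+=1.0252
step 6: x_pred=-3.1554  r=6.7054  x^+=-1.0834  v^+=5.7348  a^+=2.0104
step 7: x_pred=3.1395  r=-4.6295  x^+=1.7090  v^+=4.7049  a^+=1.3302

x_post = 1.7090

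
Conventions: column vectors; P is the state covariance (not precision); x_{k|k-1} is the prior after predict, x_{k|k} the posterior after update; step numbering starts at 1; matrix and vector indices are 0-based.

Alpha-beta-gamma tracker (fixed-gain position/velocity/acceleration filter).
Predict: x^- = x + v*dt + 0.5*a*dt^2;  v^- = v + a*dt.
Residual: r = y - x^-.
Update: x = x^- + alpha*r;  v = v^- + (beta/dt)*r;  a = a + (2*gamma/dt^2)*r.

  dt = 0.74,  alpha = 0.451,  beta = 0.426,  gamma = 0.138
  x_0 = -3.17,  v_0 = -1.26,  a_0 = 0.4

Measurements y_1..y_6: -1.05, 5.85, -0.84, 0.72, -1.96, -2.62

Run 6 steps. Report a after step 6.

a_post = -6.3946

step 1: x_pred=-3.9929  r=2.9429  x^+=-2.6656  v^+=0.7301  a^+=1.8833
step 2: x_pred=-1.6097  r=7.4597  x^+=1.7546  v^+=6.4181  a^+=5.6431
step 3: x_pred=8.0491  r=-8.8891  x^+=4.0401  v^+=5.4768  a^+=1.1628
step 4: x_pred=8.4113  r=-7.6913  x^+=4.9425  v^+=1.9095  a^+=-2.7137
step 5: x_pred=5.6126  r=-7.5726  x^+=2.1973  v^+=-4.4580  a^+=-6.5304
step 6: x_pred=-2.8896  r=0.2696  x^+=-2.7680  v^+=-9.1353  a^+=-6.3946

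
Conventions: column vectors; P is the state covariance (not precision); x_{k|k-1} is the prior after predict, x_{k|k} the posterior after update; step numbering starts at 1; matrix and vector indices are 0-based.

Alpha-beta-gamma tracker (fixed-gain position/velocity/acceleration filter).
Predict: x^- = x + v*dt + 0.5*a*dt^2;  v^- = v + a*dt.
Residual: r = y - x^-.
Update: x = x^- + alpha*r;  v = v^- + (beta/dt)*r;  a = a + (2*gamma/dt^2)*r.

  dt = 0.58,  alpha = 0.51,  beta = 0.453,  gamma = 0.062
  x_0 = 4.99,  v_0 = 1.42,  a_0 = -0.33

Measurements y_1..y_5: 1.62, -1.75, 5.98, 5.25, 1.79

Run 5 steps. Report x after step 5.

x_post = 3.5388

step 1: x_pred=5.7581  r=-4.1381  x^+=3.6477  v^+=-2.0034  a^+=-1.8553
step 2: x_pred=2.1736  r=-3.9236  x^+=0.1726  v^+=-6.1440  a^+=-3.3016
step 3: x_pred=-3.9463  r=9.9263  x^+=1.1161  v^+=-0.3062  a^+=0.3573
step 4: x_pred=0.9986  r=4.2514  x^+=3.1668  v^+=3.2215  a^+=1.9244
step 5: x_pred=5.3590  r=-3.5690  x^+=3.5388  v^+=1.5501  a^+=0.6088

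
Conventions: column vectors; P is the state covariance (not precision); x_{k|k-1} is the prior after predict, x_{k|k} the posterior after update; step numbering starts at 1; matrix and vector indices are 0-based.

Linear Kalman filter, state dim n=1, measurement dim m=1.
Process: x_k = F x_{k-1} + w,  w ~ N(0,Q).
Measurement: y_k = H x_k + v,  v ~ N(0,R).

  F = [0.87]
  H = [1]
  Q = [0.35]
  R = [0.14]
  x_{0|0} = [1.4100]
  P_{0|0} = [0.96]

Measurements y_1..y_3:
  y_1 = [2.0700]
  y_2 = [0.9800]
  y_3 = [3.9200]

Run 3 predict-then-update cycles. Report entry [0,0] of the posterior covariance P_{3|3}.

step 1: x^-=[1.2267]  P^-=[1.0766]  S=[1.2166]  K=[0.8849]  nu=[0.8433]  x^+=[1.9730]  P^+=[0.1239]
step 2: x^-=[1.7165]  P^-=[0.4438]  S=[0.5838]  K=[0.7602]  nu=[-0.7365]  x^+=[1.1566]  P^+=[0.1064]
step 3: x^-=[1.0063]  P^-=[0.4306]  S=[0.5706]  K=[0.7546]  nu=[2.9137]  x^+=[3.2050]  P^+=[0.1056]

P_post[0,0] = 0.1056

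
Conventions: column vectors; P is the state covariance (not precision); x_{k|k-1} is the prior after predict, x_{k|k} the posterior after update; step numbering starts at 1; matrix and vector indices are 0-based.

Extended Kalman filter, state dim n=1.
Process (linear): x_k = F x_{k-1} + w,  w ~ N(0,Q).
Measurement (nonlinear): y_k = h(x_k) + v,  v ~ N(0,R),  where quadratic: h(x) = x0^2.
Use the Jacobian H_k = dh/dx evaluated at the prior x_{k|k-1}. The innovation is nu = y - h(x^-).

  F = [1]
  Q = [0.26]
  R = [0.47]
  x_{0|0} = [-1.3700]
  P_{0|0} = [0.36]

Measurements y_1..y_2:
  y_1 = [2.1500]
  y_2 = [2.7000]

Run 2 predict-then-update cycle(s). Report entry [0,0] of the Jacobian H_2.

H_jac[0,0] = -2.9211

step 1: x^-=[-1.3700]  P^-=[0.6200]  H_jac=[-2.7400]  S=[5.1247]  K=[-0.3315]  nu=[0.2731]  x^+=[-1.4605]  P^+=[0.0569]
step 2: x^-=[-1.4605]  P^-=[0.3169]  H_jac=[-2.9211]  S=[3.1737]  K=[-0.2916]  nu=[0.5669]  x^+=[-1.6258]  P^+=[0.0469]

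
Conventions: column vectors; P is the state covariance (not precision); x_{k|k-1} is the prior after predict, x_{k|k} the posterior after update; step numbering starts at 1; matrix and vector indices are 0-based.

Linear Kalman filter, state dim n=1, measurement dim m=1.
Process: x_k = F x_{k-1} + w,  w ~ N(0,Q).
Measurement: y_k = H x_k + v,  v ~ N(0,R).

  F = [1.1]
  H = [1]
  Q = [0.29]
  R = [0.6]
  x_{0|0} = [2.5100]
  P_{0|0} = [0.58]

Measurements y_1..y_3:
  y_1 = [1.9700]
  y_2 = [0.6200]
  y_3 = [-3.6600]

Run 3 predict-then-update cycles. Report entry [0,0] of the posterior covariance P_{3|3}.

step 1: x^-=[2.7610]  P^-=[0.9918]  S=[1.5918]  K=[0.6231]  nu=[-0.7910]  x^+=[2.2682]  P^+=[0.3738]
step 2: x^-=[2.4950]  P^-=[0.7423]  S=[1.3423]  K=[0.5530]  nu=[-1.8750]  x^+=[1.4581]  P^+=[0.3318]
step 3: x^-=[1.6039]  P^-=[0.6915]  S=[1.2915]  K=[0.5354]  nu=[-5.2639]  x^+=[-1.2145]  P^+=[0.3213]

P_post[0,0] = 0.3213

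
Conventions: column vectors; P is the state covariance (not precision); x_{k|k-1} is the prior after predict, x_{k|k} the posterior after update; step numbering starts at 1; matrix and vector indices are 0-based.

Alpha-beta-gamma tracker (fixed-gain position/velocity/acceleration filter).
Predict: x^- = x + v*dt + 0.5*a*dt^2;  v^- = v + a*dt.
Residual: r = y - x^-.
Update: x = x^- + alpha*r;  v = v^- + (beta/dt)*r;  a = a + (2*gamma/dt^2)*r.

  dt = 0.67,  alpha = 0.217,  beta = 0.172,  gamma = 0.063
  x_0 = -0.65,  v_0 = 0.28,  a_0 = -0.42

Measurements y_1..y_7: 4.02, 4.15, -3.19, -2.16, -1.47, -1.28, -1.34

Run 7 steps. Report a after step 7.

step 1: x_pred=-0.5567  r=4.5767  x^+=0.4365  v^+=1.1735  a^+=0.8646
step 2: x_pred=1.4168  r=2.7332  x^+=2.0099  v^+=2.4545  a^+=1.6318
step 3: x_pred=4.0206  r=-7.2106  x^+=2.4559  v^+=1.6967  a^+=-0.3921
step 4: x_pred=3.5047  r=-5.6647  x^+=2.2754  v^+=-0.0203  a^+=-1.9821
step 5: x_pred=1.8170  r=-3.2870  x^+=1.1037  v^+=-2.1921  a^+=-2.9047
step 6: x_pred=-1.0170  r=-0.2630  x^+=-1.0741  v^+=-4.2058  a^+=-2.9786
step 7: x_pred=-4.5605  r=3.2205  x^+=-3.8617  v^+=-5.3747  a^+=-2.0746

a_post = -2.0746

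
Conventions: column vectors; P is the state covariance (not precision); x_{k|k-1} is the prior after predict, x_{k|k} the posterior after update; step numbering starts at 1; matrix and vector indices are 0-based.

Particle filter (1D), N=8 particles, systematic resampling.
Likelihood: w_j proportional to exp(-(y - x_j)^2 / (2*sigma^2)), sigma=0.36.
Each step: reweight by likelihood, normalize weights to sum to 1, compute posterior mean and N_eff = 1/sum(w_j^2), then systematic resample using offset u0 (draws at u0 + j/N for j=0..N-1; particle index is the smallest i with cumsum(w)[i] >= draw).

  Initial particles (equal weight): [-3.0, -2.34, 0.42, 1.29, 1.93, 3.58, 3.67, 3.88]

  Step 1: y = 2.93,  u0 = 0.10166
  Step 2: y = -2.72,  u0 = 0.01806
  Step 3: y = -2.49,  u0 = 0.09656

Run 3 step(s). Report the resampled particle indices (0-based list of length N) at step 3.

resampled_idx = [0, 1, 2, 3, 4, 5, 6, 7]

step 1: w=[0.0000, 0.0000, 0.0000, 0.0001, 0.0572, 0.5313, 0.3279, 0.0834]  mean=3.5399  Neff=2.4994  idx=[5, 5, 5, 5, 6, 6, 6, 7]
step 2: w=[0.2477, 0.2477, 0.2477, 0.2477, 0.0030, 0.0030, 0.0030, 0.0000]  mean=3.5808  Neff=4.0731  idx=[0, 0, 1, 1, 2, 2, 3, 3]
step 3: w=[0.1250, 0.1250, 0.1250, 0.1250, 0.1250, 0.1250, 0.1250, 0.1250]  mean=3.5800  Neff=8.0000  idx=[0, 1, 2, 3, 4, 5, 6, 7]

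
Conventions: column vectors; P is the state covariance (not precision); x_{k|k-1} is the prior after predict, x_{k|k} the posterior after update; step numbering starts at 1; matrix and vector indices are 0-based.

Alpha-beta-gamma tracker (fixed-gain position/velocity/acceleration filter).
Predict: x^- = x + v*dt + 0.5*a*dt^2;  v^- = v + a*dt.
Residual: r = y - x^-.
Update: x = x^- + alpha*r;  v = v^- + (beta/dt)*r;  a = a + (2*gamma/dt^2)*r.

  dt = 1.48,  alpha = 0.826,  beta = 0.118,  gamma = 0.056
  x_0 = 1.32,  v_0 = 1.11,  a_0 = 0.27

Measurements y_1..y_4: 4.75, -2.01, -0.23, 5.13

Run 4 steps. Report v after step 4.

step 1: x_pred=3.2585  r=1.4915  x^+=4.4905  v^+=1.6285  a^+=0.3463
step 2: x_pred=7.2799  r=-9.2899  x^+=-0.3936  v^+=1.4003  a^+=-0.1288
step 3: x_pred=1.5379  r=-1.7679  x^+=0.0776  v^+=1.0688  a^+=-0.2191
step 4: x_pred=1.4194  r=3.7106  x^+=4.4844  v^+=1.0403  a^+=-0.0294

v_post = 1.0403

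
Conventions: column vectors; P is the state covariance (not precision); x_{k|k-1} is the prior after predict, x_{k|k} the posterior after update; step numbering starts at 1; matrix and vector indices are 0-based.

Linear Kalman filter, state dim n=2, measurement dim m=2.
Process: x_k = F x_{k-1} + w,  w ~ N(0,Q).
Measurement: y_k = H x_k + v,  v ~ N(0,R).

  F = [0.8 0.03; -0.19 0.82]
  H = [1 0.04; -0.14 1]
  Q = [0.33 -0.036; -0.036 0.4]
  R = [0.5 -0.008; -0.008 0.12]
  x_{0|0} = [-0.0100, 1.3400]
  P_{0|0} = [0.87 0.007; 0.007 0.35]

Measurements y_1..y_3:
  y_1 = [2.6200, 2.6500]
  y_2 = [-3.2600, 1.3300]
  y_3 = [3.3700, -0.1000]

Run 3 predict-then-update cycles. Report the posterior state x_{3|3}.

x_post = [1.3649, 0.3228]

step 1: x^-=[0.0322, 1.1007]  P^-=[0.8875 -0.1551; -0.1551 0.6646]  S=[1.3761 -0.2599; -0.2599 0.8454]  K=[0.6136 -0.1418; 0.0636 0.8314]  nu=[2.5438, 1.5538]  x^+=[1.3728, 2.5543]  P^+=[0.3071 0.0211; 0.0211 0.1022]
step 2: x^-=[1.1749, 1.8337]  P^-=[0.5276 -0.0665; -0.0665 0.4732]  S=[1.0231 -0.1290; -0.1290 0.6222]  K=[0.4977 -0.1223; 0.0527 0.7865]  nu=[-4.5082, -0.3392]  x^+=[-1.0274, 1.3292]  P^+=[0.2492 0.0162; 0.0162 0.0962]
step 3: x^-=[-0.7821, 1.2851]  P^-=[0.4903 -0.0610; -0.0610 0.4686]  S=[0.9862 -0.1185; -0.1185 0.6153]  K=[0.4805 -0.1181; 0.0516 0.7854]  nu=[4.1007, -1.4946]  x^+=[1.3649, 0.3228]  P^+=[0.2406 0.0157; 0.0157 0.0960]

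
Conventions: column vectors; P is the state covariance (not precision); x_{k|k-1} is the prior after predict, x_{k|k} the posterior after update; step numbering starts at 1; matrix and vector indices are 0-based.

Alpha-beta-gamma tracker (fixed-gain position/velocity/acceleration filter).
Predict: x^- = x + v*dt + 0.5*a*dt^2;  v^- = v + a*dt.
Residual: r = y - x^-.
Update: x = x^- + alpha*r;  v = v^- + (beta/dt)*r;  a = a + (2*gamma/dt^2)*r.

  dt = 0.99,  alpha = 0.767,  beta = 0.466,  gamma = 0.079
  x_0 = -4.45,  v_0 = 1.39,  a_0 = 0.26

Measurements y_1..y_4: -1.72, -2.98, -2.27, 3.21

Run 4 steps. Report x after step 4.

step 1: x_pred=-2.9465  r=1.2265  x^+=-2.0058  v^+=2.2247  a^+=0.4577
step 2: x_pred=0.4210  r=-3.4010  x^+=-2.1876  v^+=1.0770  a^+=-0.0905
step 3: x_pred=-1.1657  r=-1.1043  x^+=-2.0127  v^+=0.4675  a^+=-0.2686
step 4: x_pred=-1.6814  r=4.8914  x^+=2.0703  v^+=2.5041  a^+=0.5200

x_post = 2.0703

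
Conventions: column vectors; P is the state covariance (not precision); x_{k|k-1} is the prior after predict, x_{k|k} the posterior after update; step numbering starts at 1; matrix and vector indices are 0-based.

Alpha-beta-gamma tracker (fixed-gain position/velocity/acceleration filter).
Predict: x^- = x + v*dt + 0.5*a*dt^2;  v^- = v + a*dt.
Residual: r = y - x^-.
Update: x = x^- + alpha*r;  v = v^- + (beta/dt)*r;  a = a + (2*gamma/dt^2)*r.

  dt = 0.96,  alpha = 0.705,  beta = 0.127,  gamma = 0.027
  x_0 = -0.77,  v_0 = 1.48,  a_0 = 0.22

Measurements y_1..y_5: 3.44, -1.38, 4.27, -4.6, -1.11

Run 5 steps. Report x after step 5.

x_post = -1.1165

step 1: x_pred=0.7522  r=2.6878  x^+=2.6471  v^+=2.0468  a^+=0.3775
step 2: x_pred=4.7859  r=-6.1659  x^+=0.4390  v^+=1.5935  a^+=0.0162
step 3: x_pred=1.9761  r=2.2939  x^+=3.5933  v^+=1.9125  a^+=0.1506
step 4: x_pred=5.4987  r=-10.0987  x^+=-1.6209  v^+=0.7211  a^+=-0.4411
step 5: x_pred=-1.1319  r=0.0219  x^+=-1.1165  v^+=0.3005  a^+=-0.4398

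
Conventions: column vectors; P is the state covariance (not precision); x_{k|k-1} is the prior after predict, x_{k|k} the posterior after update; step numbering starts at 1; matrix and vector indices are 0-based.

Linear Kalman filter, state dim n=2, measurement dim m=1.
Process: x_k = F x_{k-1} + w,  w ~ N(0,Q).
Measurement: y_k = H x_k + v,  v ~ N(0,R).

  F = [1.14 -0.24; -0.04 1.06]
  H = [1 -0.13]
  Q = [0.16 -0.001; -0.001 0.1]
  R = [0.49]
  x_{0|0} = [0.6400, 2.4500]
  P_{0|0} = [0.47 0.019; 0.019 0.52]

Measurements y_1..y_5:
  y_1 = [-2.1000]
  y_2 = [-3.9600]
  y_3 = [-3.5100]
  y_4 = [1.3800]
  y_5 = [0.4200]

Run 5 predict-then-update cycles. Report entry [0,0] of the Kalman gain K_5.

K[0,0] = 0.5257

step 1: x^-=[0.1416, 2.5714]  P^-=[0.7904 -0.1316; -0.1316 0.6834]  S=[1.3261]  K=[0.6089; -0.1662]  nu=[-1.9073]  x^+=[-1.0198, 2.8884]  P^+=[0.2987 0.0026; 0.0026 0.6468]
step 2: x^-=[-1.8557, 3.1025]  P^-=[0.5840 -0.1760; -0.1760 0.8270]  S=[1.1337]  K=[0.5353; -0.2500]  nu=[-1.7009]  x^+=[-2.7662, 3.5278]  P^+=[0.2591 -0.0242; -0.0242 0.7561]
step 3: x^-=[-4.0002, 3.8501]  P^-=[0.5536 -0.2347; -0.2347 0.9520]  S=[1.1207]  K=[0.5212; -0.3198]  nu=[0.9907]  x^+=[-3.4838, 3.5333]  P^+=[0.2492 -0.0479; -0.0479 0.8374]
step 4: x^-=[-4.8196, 3.8846]  P^-=[0.5582 -0.2837; -0.2837 1.0453]  S=[1.1397]  K=[0.5222; -0.3682]  nu=[6.7046]  x^+=[-1.3185, 1.4162]  P^+=[0.2475 -0.0646; -0.0646 0.8909]
step 5: x^-=[-1.8430, 1.5540]  P^-=[0.5683 -0.3176; -0.3176 1.1069]  S=[1.1596]  K=[0.5257; -0.3980]  nu=[2.4651]  x^+=[-0.5472, 0.5729]  P^+=[0.2478 -0.0750; -0.0750 0.9232]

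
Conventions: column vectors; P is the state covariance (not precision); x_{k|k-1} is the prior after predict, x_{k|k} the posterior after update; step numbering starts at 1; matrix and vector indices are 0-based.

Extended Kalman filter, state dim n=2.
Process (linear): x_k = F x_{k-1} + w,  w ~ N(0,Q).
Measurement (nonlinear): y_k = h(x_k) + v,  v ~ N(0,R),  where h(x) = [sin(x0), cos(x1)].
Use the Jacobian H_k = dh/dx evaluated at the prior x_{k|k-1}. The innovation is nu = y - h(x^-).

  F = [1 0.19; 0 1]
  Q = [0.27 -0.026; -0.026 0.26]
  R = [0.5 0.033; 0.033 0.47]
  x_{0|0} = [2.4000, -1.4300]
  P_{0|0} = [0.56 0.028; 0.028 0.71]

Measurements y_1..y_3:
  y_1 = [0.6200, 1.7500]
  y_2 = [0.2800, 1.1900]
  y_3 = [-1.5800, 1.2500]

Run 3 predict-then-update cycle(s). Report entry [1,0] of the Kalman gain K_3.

step 1: x^-=[2.1283, -1.4300]  P^-=[0.8663 0.1369; 0.1369 0.9700]  H_jac=[-0.5291 0.0000; 0.0000 0.9901]  S=[0.7425 -0.0387; -0.0387 1.4209]  K=[-0.6132 0.0787; -0.0624 0.6742]  nu=[-0.2286, 1.6097]  x^+=[2.3951, -0.3305]  P^+=[0.5746 0.0169; 0.0169 0.3180]
step 2: x^-=[2.3323, -0.3305]  P^-=[0.8625 0.0513; 0.0513 0.5780]  H_jac=[-0.6900 0.0000; 0.0000 0.3245]  S=[0.9107 0.0215; 0.0215 0.5309]  K=[-0.6549 0.0579; -0.0473 0.3552]  nu=[-0.4438, 0.2441]  x^+=[2.6371, -0.2228]  P^+=[0.4718 0.0173; 0.0173 0.5097]
step 3: x^-=[2.5948, -0.2228]  P^-=[0.7667 0.0881; 0.0881 0.7697]  H_jac=[-0.8542 0.0000; 0.0000 0.2209]  S=[1.0594 0.0164; 0.0164 0.5076]  K=[-0.6191 0.0583; -0.0763 0.3375]  nu=[-2.1000, 0.2747]  x^+=[3.9109, 0.0301]  P^+=[0.3601 0.0316; 0.0316 0.7065]

K[1,0] = -0.0763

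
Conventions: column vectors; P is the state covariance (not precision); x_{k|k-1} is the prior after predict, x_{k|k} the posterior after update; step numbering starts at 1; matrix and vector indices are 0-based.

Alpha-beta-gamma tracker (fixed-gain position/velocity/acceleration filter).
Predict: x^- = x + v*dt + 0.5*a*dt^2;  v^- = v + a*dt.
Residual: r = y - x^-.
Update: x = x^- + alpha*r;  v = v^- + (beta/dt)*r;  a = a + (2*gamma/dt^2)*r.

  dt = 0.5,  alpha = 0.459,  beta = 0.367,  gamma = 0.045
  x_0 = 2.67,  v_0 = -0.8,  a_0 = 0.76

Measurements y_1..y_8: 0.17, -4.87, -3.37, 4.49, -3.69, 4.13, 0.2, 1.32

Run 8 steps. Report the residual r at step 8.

step 1: x_pred=2.3650  r=-2.1950  x^+=1.3575  v^+=-2.0311  a^+=-0.0302
step 2: x_pred=0.3382  r=-5.2082  x^+=-2.0524  v^+=-5.8690  a^+=-1.9051
step 3: x_pred=-5.2250  r=1.8550  x^+=-4.3736  v^+=-5.4600  a^+=-1.2373
step 4: x_pred=-7.2582  r=11.7482  x^+=-1.8658  v^+=2.5446  a^+=2.9920
step 5: x_pred=-0.2195  r=-3.4705  x^+=-1.8125  v^+=1.4932  a^+=1.7427
step 6: x_pred=-0.8480  r=4.9780  x^+=1.4369  v^+=6.0184  a^+=3.5348
step 7: x_pred=4.8880  r=-4.6880  x^+=2.7362  v^+=4.3448  a^+=1.8471
step 8: x_pred=5.1395  r=-3.8195  x^+=3.3863  v^+=2.4649  a^+=0.4721

resid = -3.8195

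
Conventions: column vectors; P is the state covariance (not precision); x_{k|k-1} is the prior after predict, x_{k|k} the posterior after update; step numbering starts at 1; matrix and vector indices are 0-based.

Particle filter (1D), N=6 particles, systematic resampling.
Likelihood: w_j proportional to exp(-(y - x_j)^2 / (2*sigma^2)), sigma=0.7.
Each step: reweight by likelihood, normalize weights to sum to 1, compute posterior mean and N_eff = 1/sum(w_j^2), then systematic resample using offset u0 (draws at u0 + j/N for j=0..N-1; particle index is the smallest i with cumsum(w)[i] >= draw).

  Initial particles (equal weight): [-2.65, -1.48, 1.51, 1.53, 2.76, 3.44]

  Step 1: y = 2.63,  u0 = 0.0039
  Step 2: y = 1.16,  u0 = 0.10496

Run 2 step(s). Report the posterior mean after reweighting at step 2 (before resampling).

post_mean = 1.6628

step 1: w=[0.0000, 0.0000, 0.1347, 0.1410, 0.4763, 0.2481]  mean=2.5869  Neff=3.0640  idx=[2, 3, 4, 4, 4, 5]
step 2: w=[0.4463, 0.4398, 0.0371, 0.0371, 0.0371, 0.0025]  mean=1.6628  Neff=2.5202  idx=[0, 0, 0, 1, 1, 3]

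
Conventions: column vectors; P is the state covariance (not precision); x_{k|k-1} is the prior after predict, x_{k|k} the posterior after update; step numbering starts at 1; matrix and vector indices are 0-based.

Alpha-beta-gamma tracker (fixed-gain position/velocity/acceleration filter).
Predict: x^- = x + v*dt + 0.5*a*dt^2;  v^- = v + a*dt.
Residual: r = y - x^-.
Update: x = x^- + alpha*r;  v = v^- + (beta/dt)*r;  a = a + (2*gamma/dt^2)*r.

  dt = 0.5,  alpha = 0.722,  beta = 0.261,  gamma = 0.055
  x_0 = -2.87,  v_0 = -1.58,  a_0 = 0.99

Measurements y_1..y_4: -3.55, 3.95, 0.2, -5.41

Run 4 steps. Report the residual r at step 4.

resid = -8.9053

step 1: x_pred=-3.5363  r=-0.0137  x^+=-3.5462  v^+=-1.0922  a^+=0.9840
step 2: x_pred=-3.9693  r=7.9193  x^+=1.7484  v^+=3.5337  a^+=4.4684
step 3: x_pred=4.0738  r=-3.8738  x^+=1.2769  v^+=3.7457  a^+=2.7639
step 4: x_pred=3.4953  r=-8.9053  x^+=-2.9343  v^+=0.4792  a^+=-1.1544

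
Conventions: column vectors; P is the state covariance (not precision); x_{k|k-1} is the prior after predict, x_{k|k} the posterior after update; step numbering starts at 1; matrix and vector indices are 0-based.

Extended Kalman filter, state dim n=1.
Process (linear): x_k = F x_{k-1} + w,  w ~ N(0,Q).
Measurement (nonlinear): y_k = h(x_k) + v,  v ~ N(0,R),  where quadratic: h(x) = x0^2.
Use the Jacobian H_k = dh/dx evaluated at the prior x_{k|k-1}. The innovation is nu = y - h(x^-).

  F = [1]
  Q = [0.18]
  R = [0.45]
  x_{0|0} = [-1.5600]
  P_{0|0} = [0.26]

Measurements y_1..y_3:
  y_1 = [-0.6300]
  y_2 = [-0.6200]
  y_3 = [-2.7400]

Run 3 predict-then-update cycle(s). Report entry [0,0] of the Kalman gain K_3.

step 1: x^-=[-1.5600]  P^-=[0.4400]  H_jac=[-3.1200]  S=[4.7331]  K=[-0.2900]  nu=[-3.0636]  x^+=[-0.6714]  P^+=[0.0418]
step 2: x^-=[-0.6714]  P^-=[0.2218]  H_jac=[-1.3429]  S=[0.8500]  K=[-0.3504]  nu=[-1.0708]  x^+=[-0.2962]  P^+=[0.1174]
step 3: x^-=[-0.2962]  P^-=[0.2974]  H_jac=[-0.5923]  S=[0.5544]  K=[-0.3178]  nu=[-2.8277]  x^+=[0.6025]  P^+=[0.2414]

K[0,0] = -0.3178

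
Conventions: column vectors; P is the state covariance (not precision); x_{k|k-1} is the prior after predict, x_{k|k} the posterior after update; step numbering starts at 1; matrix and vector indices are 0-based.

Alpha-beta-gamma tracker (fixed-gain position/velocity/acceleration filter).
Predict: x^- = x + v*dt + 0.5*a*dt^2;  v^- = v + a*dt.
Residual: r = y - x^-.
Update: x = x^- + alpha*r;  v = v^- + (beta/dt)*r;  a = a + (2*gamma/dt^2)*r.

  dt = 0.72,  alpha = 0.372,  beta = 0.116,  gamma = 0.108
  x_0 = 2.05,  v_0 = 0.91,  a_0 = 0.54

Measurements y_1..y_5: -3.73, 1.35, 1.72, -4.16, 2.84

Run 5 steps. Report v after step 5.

v_post = -2.8466

step 1: x_pred=2.8452  r=-6.5752  x^+=0.3992  v^+=0.2395  a^+=-2.1997
step 2: x_pred=0.0015  r=1.3485  x^+=0.5031  v^+=-1.1270  a^+=-1.6378
step 3: x_pred=-0.7328  r=2.4528  x^+=0.1796  v^+=-1.9110  a^+=-0.6158
step 4: x_pred=-1.3559  r=-2.8041  x^+=-2.3990  v^+=-2.8061  a^+=-1.7841
step 5: x_pred=-4.8819  r=7.7219  x^+=-2.0094  v^+=-2.8466  a^+=1.4333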